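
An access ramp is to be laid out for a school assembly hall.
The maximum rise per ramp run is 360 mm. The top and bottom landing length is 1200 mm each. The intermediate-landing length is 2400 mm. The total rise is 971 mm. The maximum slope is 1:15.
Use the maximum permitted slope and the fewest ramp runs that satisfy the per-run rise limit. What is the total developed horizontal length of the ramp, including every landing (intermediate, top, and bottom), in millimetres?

21765 mm

At most 360 each: 971/360 = 2.70, giving 3 ramp runs. That means 2 intermediate landings.
Horizontal run for 971 mm of rise at 1:15 is 971 × 15 = 14565 mm.
2 intermediate landings contribute 2 × 2400 = 4800 mm.
Top and bottom landings: 2 × 1200 = 2400 mm.
Total = 14565 + 4800 + 2400 = 21765 mm.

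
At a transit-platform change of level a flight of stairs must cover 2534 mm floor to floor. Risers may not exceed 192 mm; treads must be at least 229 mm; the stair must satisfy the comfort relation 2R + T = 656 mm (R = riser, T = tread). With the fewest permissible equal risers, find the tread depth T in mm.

2534 / 192 = 13.198 → round up to 14 risers.
R = 2534 ÷ 14 = 181 mm.
From 2R + T = 656: T = 656 − 362 = 294 mm.

294 mm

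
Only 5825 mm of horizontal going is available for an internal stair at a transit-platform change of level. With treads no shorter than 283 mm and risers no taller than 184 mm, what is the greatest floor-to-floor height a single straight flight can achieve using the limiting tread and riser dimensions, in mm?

3864 mm

Treads that fit: ⌊5825 / 283⌋ = 20.
Risers = treads + 1 = 21.
Maximum height = 21 × 184 = 3864 mm.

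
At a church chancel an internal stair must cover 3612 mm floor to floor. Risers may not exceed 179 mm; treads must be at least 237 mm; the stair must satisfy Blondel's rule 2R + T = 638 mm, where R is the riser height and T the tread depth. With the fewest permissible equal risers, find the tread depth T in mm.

3612 / 179 = 20.18, so 21 risers are needed.
R = 3612 ÷ 21 = 172 mm.
From 2R + T = 638: T = 638 − 344 = 294 mm.

294 mm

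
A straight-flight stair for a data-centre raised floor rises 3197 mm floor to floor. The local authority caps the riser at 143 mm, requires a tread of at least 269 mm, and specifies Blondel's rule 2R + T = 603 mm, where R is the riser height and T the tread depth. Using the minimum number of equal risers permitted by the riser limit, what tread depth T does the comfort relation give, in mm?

325 mm

3197 / 143 = 22.36, so 23 risers are needed.
Each riser is 3197/23 = 139 mm (≤ 143 mm).
From 2R + T = 603: T = 603 − 278 = 325 mm.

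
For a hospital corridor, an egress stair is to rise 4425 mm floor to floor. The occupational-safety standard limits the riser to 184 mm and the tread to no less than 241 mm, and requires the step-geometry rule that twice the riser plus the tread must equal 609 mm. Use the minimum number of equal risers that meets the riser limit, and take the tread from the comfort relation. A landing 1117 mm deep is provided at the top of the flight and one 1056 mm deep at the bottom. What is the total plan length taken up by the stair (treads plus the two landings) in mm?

At most 184 each: 4425/184 = 24.05, giving 25 risers.
Each riser is 4425/25 = 177 mm (≤ 184 mm).
T = 609 − 2·177 = 255 mm, which satisfies the 241 mm minimum.
Treads = 25 − 1 = 24; going = 24 × 255 = 6120 mm.
Enclosure = 6120 + 1117 + 1056 = 8293 mm.

8293 mm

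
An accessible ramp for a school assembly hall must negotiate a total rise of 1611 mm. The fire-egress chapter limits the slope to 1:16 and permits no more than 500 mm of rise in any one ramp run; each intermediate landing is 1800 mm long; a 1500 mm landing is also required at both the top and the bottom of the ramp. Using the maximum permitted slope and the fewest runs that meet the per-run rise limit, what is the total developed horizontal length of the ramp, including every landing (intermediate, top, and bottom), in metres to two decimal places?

1611 / 500 = 3.22, so 4 ramp runs are needed. That means 3 intermediate landings.
Ramp run (horizontal) at 1:16: 1611 × 16 = 25776 mm.
3 intermediate landings contribute 3 × 1800 = 5400 mm.
Top and bottom landings: 2 × 1500 = 3000 mm.
Total = 25776 + 5400 + 3000 = 34176 mm.
= 34.18 m.

34.18 m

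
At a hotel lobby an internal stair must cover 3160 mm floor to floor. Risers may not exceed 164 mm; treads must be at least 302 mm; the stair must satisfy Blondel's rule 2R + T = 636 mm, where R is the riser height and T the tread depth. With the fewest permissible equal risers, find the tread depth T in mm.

320 mm

3160 / 164 = 19.268 → round up to 20 risers.
Riser R = 3160 / 20 = 158 mm, within the 164 mm limit.
T = 636 − 2·158 = 320 mm, which satisfies the 302 mm minimum.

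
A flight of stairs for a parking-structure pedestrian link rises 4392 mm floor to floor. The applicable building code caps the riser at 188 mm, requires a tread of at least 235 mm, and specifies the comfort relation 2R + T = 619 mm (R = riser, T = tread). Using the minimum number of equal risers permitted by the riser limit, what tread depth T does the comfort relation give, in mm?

4392 / 188 = 23.36, so 24 risers are needed.
Each riser is 4392/24 = 183 mm (≤ 188 mm).
T = 619 − 2·183 = 253 mm, which satisfies the 235 mm minimum.

253 mm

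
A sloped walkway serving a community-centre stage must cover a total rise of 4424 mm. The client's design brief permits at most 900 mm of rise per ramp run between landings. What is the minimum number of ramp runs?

5 runs

4424 / 900 = 4.92, so 5 ramp runs are needed.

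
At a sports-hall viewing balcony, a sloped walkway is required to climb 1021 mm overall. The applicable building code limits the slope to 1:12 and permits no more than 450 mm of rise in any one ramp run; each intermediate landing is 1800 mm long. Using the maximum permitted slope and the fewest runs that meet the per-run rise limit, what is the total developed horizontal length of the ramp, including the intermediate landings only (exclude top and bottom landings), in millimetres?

At most 450 each: 1021/450 = 2.27, giving 3 ramp runs. That means 2 intermediate landings.
Horizontal run for 1021 mm of rise at 1:12 is 1021 × 12 = 12252 mm.
2 intermediate landings contribute 2 × 1800 = 3600 mm.
Total developed length = 12252 + 3600 = 15852 mm.

15852 mm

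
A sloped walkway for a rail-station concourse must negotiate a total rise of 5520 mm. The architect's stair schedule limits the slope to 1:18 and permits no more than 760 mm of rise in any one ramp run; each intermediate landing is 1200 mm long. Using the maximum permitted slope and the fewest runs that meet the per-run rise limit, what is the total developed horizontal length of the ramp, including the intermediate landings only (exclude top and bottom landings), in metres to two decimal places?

107.76 m

5520 / 760 = 7.26, so 8 ramp runs are needed. That means 7 intermediate landings.
Ramp run (horizontal) at 1:18: 5520 × 18 = 99360 mm.
7 intermediate landings contribute 7 × 1200 = 8400 mm.
Total developed length = 99360 + 8400 = 107760 mm.
= 107.76 m.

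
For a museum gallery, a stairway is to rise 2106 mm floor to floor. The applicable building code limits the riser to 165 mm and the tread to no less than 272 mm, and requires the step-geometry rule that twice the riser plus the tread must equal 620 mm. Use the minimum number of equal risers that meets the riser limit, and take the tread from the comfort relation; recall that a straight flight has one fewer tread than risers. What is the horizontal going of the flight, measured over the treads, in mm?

3552 mm

2106 / 165 = 12.76, so 13 risers are needed.
Riser R = 2106 / 13 = 162 mm, within the 165 mm limit.
T = 620 − 2·162 = 296 mm, which satisfies the 272 mm minimum.
Going = (13 − 1) × 296 = 3552 mm.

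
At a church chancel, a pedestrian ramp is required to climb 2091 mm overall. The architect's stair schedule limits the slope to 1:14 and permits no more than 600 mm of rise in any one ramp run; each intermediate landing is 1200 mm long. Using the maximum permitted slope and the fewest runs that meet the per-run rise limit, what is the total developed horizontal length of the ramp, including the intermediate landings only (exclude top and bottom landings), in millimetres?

32874 mm

2091 / 600 = 3.485 → round up to 4 ramp runs. That means 3 intermediate landings.
Ramp run (horizontal) at 1:14: 2091 × 14 = 29274 mm.
3 intermediate landings contribute 3 × 1200 = 3600 mm.
Developed length = 29274 + 3600 = 32874 mm.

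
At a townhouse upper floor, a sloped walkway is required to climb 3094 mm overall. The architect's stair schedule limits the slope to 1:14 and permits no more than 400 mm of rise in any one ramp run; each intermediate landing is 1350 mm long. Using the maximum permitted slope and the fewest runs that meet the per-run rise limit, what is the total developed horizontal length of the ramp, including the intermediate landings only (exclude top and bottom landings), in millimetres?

52766 mm

3094 / 400 = 7.735 → round up to 8 ramp runs. That means 7 intermediate landings.
Horizontal run for 3094 mm of rise at 1:14 is 3094 × 14 = 43316 mm.
7 intermediate landings contribute 7 × 1350 = 9450 mm.
Total developed length = 43316 + 9450 = 52766 mm.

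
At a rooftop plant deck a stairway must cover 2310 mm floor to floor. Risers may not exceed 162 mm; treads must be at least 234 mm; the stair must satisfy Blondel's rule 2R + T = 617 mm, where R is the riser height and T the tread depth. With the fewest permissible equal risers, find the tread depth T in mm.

309 mm

⌈2310/162⌉ = 15 risers.
Riser R = 2310 / 15 = 154 mm, within the 162 mm limit.
Tread T = 617 − 2 × 154 = 309 mm (≥ 234 mm).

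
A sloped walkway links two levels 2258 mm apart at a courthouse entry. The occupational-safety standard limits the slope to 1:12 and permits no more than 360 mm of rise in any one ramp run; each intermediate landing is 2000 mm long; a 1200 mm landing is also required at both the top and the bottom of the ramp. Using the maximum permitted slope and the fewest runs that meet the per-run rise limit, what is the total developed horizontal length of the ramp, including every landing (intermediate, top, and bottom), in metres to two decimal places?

41.50 m

2258 / 360 = 6.272 → round up to 7 ramp runs. That means 6 intermediate landings.
Ramp run (horizontal) at 1:12: 2258 × 12 = 27096 mm.
Intermediate landings: 6 × 2000 = 12000 mm.
Top and bottom landings: 2 × 1200 = 2400 mm.
Total = 27096 + 12000 + 2400 = 41496 mm.
= 41.50 m.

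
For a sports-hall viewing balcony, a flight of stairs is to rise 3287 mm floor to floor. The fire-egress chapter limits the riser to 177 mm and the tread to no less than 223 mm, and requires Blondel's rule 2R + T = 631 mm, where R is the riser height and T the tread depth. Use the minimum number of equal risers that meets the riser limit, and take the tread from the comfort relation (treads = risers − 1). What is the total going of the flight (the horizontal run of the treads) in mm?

3287 / 177 = 18.57, so 19 risers are needed.
Each riser is 3287/19 = 173 mm (≤ 177 mm).
From 2R + T = 631: T = 631 − 346 = 285 mm.
Treads = 19 − 1 = 18; going = 18 × 285 = 5130 mm.

5130 mm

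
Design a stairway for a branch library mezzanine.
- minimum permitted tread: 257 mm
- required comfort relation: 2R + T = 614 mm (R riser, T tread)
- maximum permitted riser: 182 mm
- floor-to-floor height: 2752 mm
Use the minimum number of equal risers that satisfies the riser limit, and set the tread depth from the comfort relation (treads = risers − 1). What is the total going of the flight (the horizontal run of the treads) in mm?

4050 mm

⌈2752/182⌉ = 16 risers.
R = 2752 ÷ 16 = 172 mm.
From 2R + T = 614: T = 614 − 344 = 270 mm.
Going = (16 − 1) × 270 = 4050 mm.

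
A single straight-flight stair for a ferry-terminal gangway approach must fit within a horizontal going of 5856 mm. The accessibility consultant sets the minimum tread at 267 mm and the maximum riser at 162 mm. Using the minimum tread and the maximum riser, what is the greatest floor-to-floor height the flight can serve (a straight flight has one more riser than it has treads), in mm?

Treads that fit: ⌊5856 / 267⌋ = 21.
Risers = treads + 1 = 22.
Maximum height = 22 × 162 = 3564 mm.

3564 mm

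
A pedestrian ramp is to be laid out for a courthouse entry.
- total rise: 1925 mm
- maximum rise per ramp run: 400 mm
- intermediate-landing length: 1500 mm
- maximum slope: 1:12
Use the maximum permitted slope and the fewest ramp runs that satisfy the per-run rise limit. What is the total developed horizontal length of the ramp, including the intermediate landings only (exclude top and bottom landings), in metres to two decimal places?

29.10 m

At most 400 each: 1925/400 = 4.81, giving 5 ramp runs. That means 4 intermediate landings.
Ramp run (horizontal) at 1:12: 1925 × 12 = 23100 mm.
4 intermediate landings contribute 4 × 1500 = 6000 mm.
Total developed length = 23100 + 6000 = 29100 mm.
= 29.10 m.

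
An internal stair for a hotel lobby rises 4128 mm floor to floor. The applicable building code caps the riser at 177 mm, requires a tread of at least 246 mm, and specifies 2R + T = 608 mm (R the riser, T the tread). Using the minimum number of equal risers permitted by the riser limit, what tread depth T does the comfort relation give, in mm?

264 mm

4128 / 177 = 23.32, so 24 risers are needed.
Riser R = 4128 / 24 = 172 mm, within the 177 mm limit.
From 2R + T = 608: T = 608 − 344 = 264 mm.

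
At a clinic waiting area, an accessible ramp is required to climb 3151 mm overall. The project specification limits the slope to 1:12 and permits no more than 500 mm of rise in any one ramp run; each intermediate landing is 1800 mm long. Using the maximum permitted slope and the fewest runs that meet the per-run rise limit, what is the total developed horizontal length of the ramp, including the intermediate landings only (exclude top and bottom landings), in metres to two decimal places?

3151 / 500 = 6.30, so 7 ramp runs are needed. That means 6 intermediate landings.
Horizontal run for 3151 mm of rise at 1:12 is 3151 × 12 = 37812 mm.
6 intermediate landings contribute 6 × 1800 = 10800 mm.
Total developed length = 37812 + 10800 = 48612 mm.
= 48.61 m.

48.61 m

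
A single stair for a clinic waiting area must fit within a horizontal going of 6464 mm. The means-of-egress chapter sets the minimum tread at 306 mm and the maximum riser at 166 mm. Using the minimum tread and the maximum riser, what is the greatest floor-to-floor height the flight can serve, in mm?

3652 mm

6464 / 306 = 21.12, so 21 treads fit.
Risers = treads + 1 = 22.
Maximum height = 22 × 166 = 3652 mm.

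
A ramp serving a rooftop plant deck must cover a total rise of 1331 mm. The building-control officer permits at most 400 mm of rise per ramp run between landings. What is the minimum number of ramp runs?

1331 / 400 = 3.33, so 4 ramp runs are needed.

4 runs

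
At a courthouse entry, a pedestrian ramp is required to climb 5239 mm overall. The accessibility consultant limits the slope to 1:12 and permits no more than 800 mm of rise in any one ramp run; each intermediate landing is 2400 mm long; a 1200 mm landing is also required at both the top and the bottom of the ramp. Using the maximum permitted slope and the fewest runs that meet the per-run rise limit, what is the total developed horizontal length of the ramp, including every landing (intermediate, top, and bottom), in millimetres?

5239 / 800 = 6.549 → round up to 7 ramp runs. That means 6 intermediate landings.
Horizontal run for 5239 mm of rise at 1:12 is 5239 × 12 = 62868 mm.
6 intermediate landings contribute 6 × 2400 = 14400 mm.
Top and bottom landings: 2 × 1200 = 2400 mm.
Total = 62868 + 14400 + 2400 = 79668 mm.

79668 mm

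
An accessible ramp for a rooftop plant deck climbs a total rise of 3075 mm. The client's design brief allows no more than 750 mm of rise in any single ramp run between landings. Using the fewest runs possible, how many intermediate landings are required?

4 intermediate landings

⌈3075/750⌉ = 5 ramp runs.
5 runs are separated by 4 intermediate landings.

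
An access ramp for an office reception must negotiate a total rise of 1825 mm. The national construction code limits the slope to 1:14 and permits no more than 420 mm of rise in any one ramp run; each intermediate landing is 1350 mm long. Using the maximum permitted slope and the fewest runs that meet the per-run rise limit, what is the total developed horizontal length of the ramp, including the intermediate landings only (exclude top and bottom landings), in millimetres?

30950 mm

At most 420 each: 1825/420 = 4.35, giving 5 ramp runs. That means 4 intermediate landings.
Horizontal run for 1825 mm of rise at 1:14 is 1825 × 14 = 25550 mm.
Intermediate landings: 4 × 1350 = 5400 mm.
Developed length = 25550 + 5400 = 30950 mm.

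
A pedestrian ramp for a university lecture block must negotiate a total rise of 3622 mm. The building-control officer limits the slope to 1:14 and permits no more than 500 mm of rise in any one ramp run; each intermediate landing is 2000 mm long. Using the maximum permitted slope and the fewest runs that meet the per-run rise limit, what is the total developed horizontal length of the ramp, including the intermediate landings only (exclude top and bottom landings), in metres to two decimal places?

64.71 m

⌈3622/500⌉ = 8 ramp runs. That means 7 intermediate landings.
Horizontal run for 3622 mm of rise at 1:14 is 3622 × 14 = 50708 mm.
Intermediate landings: 7 × 2000 = 14000 mm.
Developed length = 50708 + 14000 = 64708 mm.
= 64.71 m.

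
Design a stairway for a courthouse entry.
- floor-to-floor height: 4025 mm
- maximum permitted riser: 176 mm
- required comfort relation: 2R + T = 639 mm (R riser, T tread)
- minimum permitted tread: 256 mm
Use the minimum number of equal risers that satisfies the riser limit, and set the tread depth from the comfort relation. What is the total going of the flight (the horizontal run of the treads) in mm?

6358 mm

4025 / 176 = 22.869 → round up to 23 risers.
R = 4025 ÷ 23 = 175 mm.
Tread T = 639 − 2 × 175 = 289 mm (≥ 256 mm).
Treads = 23 − 1 = 22; going = 22 × 289 = 6358 mm.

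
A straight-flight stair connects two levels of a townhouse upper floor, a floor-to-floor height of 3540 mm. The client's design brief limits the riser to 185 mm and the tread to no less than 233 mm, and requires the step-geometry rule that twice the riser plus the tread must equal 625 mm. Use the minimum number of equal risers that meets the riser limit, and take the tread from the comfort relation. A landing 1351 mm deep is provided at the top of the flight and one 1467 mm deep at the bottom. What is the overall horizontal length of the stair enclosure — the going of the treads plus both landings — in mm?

7967 mm

3540 / 185 = 19.135 → round up to 20 risers.
Each riser is 3540/20 = 177 mm (≤ 185 mm).
Tread T = 625 − 2 × 177 = 271 mm (≥ 233 mm).
20 risers give 19 treads; going = 19 × 271 = 5149 mm.
Enclosure = 5149 + 1351 + 1467 = 7967 mm.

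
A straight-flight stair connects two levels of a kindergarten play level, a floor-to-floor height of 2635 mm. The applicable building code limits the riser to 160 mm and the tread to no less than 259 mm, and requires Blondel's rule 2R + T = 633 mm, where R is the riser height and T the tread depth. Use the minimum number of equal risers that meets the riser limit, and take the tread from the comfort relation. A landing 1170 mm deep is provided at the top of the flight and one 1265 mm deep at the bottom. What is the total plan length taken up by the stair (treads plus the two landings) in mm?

7603 mm

⌈2635/160⌉ = 17 risers.
Each riser is 2635/17 = 155 mm (≤ 160 mm).
From 2R + T = 633: T = 633 − 310 = 323 mm.
Going = (17 − 1) × 323 = 5168 mm.
Add landings: 5168 + 1170 + 1265 = 7603 mm.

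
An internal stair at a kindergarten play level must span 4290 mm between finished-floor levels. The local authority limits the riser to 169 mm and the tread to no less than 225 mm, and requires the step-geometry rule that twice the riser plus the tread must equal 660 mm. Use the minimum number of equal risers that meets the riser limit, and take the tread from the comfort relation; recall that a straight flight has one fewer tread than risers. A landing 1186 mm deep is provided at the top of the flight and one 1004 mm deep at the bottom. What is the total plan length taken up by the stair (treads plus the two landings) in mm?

At most 169 each: 4290/169 = 25.38, giving 26 risers.
R = 4290 ÷ 26 = 165 mm.
T = 660 − 2·165 = 330 mm, which satisfies the 225 mm minimum.
Going = (26 − 1) × 330 = 8250 mm.
Add landings: 8250 + 1186 + 1004 = 10440 mm.

10440 mm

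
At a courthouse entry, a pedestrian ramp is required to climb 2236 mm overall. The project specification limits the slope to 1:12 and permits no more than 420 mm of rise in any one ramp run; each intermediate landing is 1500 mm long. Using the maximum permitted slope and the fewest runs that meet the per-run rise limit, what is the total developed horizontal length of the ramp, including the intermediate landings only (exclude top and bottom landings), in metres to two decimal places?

34.33 m

2236 / 420 = 5.32, so 6 ramp runs are needed. That means 5 intermediate landings.
Ramp run (horizontal) at 1:12: 2236 × 12 = 26832 mm.
5 intermediate landings contribute 5 × 1500 = 7500 mm.
Developed length = 26832 + 7500 = 34332 mm.
= 34.33 m.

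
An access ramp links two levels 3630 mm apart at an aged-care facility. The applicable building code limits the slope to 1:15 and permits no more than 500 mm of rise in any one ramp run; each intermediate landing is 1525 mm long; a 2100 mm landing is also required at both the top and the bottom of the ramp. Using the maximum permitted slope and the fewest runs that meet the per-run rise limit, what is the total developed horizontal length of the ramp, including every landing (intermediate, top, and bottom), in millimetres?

3630 / 500 = 7.260 → round up to 8 ramp runs. That means 7 intermediate landings.
Ramp run (horizontal) at 1:15: 3630 × 15 = 54450 mm.
7 intermediate landings contribute 7 × 1525 = 10675 mm.
Top and bottom landings: 2 × 2100 = 4200 mm.
Total = 54450 + 10675 + 4200 = 69325 mm.

69325 mm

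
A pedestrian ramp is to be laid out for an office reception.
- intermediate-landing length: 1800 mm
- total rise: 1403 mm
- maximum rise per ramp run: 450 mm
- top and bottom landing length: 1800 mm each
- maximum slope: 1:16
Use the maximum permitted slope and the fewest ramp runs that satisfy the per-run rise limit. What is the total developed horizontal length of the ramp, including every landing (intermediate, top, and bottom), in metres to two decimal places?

31.45 m

1403 / 450 = 3.118 → round up to 4 ramp runs. That means 3 intermediate landings.
Ramp run (horizontal) at 1:16: 1403 × 16 = 22448 mm.
3 intermediate landings contribute 3 × 1800 = 5400 mm.
Top and bottom landings: 2 × 1800 = 3600 mm.
Total = 22448 + 5400 + 3600 = 31448 mm.
= 31.45 m.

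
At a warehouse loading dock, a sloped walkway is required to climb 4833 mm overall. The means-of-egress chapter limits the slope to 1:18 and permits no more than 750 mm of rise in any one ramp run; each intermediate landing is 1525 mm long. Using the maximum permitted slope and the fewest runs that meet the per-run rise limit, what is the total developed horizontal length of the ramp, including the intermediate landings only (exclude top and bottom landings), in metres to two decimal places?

4833 / 750 = 6.44, so 7 ramp runs are needed. That means 6 intermediate landings.
Horizontal run for 4833 mm of rise at 1:18 is 4833 × 18 = 86994 mm.
6 intermediate landings contribute 6 × 1525 = 9150 mm.
Developed length = 86994 + 9150 = 96144 mm.
= 96.14 m.

96.14 m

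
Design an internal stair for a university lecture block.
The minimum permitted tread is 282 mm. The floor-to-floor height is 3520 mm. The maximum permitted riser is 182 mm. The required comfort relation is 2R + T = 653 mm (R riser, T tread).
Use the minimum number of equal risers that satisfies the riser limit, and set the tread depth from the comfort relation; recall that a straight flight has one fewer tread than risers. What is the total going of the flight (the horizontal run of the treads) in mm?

At most 182 each: 3520/182 = 19.34, giving 20 risers.
R = 3520 ÷ 20 = 176 mm.
T = 653 − 2·176 = 301 mm, which satisfies the 282 mm minimum.
20 risers give 19 treads; going = 19 × 301 = 5719 mm.

5719 mm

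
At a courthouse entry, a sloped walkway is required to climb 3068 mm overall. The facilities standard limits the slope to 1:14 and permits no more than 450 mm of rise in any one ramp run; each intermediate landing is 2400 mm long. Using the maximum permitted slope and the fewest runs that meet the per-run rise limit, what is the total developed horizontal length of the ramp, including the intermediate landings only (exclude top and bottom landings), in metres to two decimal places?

57.35 m

3068 / 450 = 6.82, so 7 ramp runs are needed. That means 6 intermediate landings.
Ramp run (horizontal) at 1:14: 3068 × 14 = 42952 mm.
Intermediate landings: 6 × 2400 = 14400 mm.
Developed length = 42952 + 14400 = 57352 mm.
= 57.35 m.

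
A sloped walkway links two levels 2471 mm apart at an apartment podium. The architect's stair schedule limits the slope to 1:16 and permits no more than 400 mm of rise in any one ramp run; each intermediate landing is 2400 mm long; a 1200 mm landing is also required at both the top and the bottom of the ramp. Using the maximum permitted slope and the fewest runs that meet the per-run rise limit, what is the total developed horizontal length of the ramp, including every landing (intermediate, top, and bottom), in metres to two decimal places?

56.34 m

2471 / 400 = 6.18, so 7 ramp runs are needed. That means 6 intermediate landings.
Horizontal run for 2471 mm of rise at 1:16 is 2471 × 16 = 39536 mm.
Intermediate landings: 6 × 2400 = 14400 mm.
Top and bottom landings: 2 × 1200 = 2400 mm.
Total = 39536 + 14400 + 2400 = 56336 mm.
= 56.34 m.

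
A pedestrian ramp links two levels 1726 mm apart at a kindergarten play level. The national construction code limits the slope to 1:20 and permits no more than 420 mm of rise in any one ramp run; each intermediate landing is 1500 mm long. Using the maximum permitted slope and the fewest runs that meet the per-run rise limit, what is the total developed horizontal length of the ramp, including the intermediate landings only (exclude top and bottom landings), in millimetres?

40520 mm

1726 / 420 = 4.11, so 5 ramp runs are needed. That means 4 intermediate landings.
Ramp run (horizontal) at 1:20: 1726 × 20 = 34520 mm.
4 intermediate landings contribute 4 × 1500 = 6000 mm.
Developed length = 34520 + 6000 = 40520 mm.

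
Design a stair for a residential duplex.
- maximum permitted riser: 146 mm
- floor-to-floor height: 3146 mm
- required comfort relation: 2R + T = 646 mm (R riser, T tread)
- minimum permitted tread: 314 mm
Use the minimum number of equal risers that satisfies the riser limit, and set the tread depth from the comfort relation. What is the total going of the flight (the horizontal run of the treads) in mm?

7560 mm

⌈3146/146⌉ = 22 risers.
R = 3146 ÷ 22 = 143 mm.
From 2R + T = 646: T = 646 − 286 = 360 mm.
Treads = 22 − 1 = 21; going = 21 × 360 = 7560 mm.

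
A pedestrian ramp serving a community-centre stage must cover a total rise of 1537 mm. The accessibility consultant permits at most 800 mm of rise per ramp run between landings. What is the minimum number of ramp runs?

1537 / 800 = 1.921 → round up to 2 ramp runs.

2 runs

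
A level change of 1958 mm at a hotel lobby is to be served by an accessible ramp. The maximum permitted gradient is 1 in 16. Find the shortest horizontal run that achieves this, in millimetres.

31328 mm

At 1:16 the run is 16 × 1958 = 31328 mm.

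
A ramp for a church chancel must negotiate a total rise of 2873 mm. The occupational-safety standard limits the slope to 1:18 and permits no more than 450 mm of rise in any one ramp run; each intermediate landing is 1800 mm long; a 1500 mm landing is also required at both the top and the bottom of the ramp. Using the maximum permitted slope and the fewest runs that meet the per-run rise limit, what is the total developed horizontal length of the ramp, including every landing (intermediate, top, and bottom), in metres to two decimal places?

2873 / 450 = 6.384 → round up to 7 ramp runs. That means 6 intermediate landings.
Ramp run (horizontal) at 1:18: 2873 × 18 = 51714 mm.
6 intermediate landings contribute 6 × 1800 = 10800 mm.
Top and bottom landings: 2 × 1500 = 3000 mm.
Total = 51714 + 10800 + 3000 = 65514 mm.
= 65.51 m.

65.51 m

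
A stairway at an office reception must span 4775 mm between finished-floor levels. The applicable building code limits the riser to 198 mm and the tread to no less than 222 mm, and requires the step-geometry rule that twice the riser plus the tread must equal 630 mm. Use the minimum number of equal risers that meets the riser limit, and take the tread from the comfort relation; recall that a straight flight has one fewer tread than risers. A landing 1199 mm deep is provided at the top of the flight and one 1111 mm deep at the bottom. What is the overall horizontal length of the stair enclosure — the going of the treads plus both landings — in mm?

8262 mm

At most 198 each: 4775/198 = 24.12, giving 25 risers.
Each riser is 4775/25 = 191 mm (≤ 198 mm).
T = 630 − 2·191 = 248 mm, which satisfies the 222 mm minimum.
Going = (25 − 1) × 248 = 5952 mm.
Enclosure = 5952 + 1199 + 1111 = 8262 mm.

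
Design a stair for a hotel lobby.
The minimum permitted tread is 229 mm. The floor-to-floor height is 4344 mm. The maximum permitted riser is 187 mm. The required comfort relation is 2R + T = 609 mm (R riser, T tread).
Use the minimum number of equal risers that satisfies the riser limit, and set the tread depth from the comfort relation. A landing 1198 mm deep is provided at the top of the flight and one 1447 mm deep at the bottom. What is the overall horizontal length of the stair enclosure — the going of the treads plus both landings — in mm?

4344 / 187 = 23.23, so 24 risers are needed.
Riser R = 4344 / 24 = 181 mm, within the 187 mm limit.
From 2R + T = 609: T = 609 − 362 = 247 mm.
Treads = 24 − 1 = 23; going = 23 × 247 = 5681 mm.
Enclosure = 5681 + 1198 + 1447 = 8326 mm.

8326 mm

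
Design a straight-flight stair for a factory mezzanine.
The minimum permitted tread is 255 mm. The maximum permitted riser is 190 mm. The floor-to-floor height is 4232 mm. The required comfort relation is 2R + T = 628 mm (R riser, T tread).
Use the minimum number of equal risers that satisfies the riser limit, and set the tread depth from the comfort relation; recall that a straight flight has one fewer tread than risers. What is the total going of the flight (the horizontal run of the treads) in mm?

5720 mm

At most 190 each: 4232/190 = 22.27, giving 23 risers.
Riser R = 4232 / 23 = 184 mm, within the 190 mm limit.
T = 628 − 2·184 = 260 mm, which satisfies the 255 mm minimum.
Going = (23 − 1) × 260 = 5720 mm.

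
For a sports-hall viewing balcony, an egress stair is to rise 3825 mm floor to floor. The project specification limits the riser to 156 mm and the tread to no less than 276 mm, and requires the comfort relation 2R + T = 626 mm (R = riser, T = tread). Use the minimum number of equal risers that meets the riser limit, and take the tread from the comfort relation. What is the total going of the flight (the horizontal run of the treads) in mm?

7680 mm

At most 156 each: 3825/156 = 24.52, giving 25 risers.
Each riser is 3825/25 = 153 mm (≤ 156 mm).
From 2R + T = 626: T = 626 − 306 = 320 mm.
Going = (25 − 1) × 320 = 7680 mm.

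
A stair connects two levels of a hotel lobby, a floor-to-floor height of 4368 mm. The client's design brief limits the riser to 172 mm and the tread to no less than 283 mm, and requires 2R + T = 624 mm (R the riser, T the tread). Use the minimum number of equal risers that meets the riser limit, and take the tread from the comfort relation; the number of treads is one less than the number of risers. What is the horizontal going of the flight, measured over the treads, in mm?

⌈4368/172⌉ = 26 risers.
Riser R = 4368 / 26 = 168 mm, within the 172 mm limit.
T = 624 − 2·168 = 288 mm, which satisfies the 283 mm minimum.
Going = (26 − 1) × 288 = 7200 mm.

7200 mm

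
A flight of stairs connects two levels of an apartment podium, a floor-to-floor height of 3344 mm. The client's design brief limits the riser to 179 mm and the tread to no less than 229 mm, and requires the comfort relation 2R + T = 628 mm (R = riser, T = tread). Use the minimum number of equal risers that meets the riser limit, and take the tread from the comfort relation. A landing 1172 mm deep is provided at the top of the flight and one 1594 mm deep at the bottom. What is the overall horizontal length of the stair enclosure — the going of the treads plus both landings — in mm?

⌈3344/179⌉ = 19 risers.
Riser R = 3344 / 19 = 176 mm, within the 179 mm limit.
From 2R + T = 628: T = 628 − 352 = 276 mm.
Going = (19 − 1) × 276 = 4968 mm.
Add landings: 4968 + 1172 + 1594 = 7734 mm.

7734 mm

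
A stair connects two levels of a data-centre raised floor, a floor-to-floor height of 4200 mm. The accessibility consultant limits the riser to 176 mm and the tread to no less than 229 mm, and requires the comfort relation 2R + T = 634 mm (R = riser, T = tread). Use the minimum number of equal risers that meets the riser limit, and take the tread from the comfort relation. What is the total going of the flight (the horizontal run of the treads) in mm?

6532 mm

⌈4200/176⌉ = 24 risers.
Riser R = 4200 / 24 = 175 mm, within the 176 mm limit.
T = 634 − 2·175 = 284 mm, which satisfies the 229 mm minimum.
Going = (24 − 1) × 284 = 6532 mm.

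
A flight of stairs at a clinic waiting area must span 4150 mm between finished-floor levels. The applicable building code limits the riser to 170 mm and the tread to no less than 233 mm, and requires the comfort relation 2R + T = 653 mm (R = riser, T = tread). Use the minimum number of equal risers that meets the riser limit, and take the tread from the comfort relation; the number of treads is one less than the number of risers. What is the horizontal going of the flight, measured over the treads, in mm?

7704 mm

4150 / 170 = 24.41, so 25 risers are needed.
R = 4150 ÷ 25 = 166 mm.
T = 653 − 2·166 = 321 mm, which satisfies the 233 mm minimum.
25 risers give 24 treads; going = 24 × 321 = 7704 mm.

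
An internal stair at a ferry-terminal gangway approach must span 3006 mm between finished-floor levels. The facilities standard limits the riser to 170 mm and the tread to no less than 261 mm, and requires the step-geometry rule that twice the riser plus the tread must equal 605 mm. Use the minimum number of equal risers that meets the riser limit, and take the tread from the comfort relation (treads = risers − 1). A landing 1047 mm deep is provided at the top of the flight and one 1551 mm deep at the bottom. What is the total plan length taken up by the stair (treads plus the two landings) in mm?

7205 mm

3006 / 170 = 17.68, so 18 risers are needed.
R = 3006 ÷ 18 = 167 mm.
T = 605 − 2·167 = 271 mm, which satisfies the 261 mm minimum.
Treads = 18 − 1 = 17; going = 17 × 271 = 4607 mm.
Add landings: 4607 + 1047 + 1551 = 7205 mm.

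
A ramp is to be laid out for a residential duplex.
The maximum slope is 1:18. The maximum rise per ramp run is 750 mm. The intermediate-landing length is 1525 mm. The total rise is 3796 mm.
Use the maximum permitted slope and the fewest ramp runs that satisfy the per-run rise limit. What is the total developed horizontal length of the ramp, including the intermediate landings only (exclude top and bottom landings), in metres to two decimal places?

⌈3796/750⌉ = 6 ramp runs. That means 5 intermediate landings.
Horizontal run for 3796 mm of rise at 1:18 is 3796 × 18 = 68328 mm.
5 intermediate landings contribute 5 × 1525 = 7625 mm.
Developed length = 68328 + 7625 = 75953 mm.
= 75.95 m.

75.95 m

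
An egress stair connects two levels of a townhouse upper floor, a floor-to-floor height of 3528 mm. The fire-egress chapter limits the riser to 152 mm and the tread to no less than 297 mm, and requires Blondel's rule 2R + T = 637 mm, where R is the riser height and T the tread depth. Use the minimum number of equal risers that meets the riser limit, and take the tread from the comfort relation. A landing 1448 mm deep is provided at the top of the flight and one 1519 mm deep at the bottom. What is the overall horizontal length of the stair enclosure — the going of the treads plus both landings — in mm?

3528 / 152 = 23.21, so 24 risers are needed.
R = 3528 ÷ 24 = 147 mm.
T = 637 − 2·147 = 343 mm, which satisfies the 297 mm minimum.
Going = (24 − 1) × 343 = 7889 mm.
Add landings: 7889 + 1448 + 1519 = 10856 mm.

10856 mm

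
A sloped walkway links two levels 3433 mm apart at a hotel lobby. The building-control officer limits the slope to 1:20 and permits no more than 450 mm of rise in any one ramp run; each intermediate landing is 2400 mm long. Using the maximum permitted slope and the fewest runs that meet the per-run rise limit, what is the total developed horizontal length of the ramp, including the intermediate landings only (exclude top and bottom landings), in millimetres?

⌈3433/450⌉ = 8 ramp runs. That means 7 intermediate landings.
Horizontal run for 3433 mm of rise at 1:20 is 3433 × 20 = 68660 mm.
Intermediate landings: 7 × 2400 = 16800 mm.
Total developed length = 68660 + 16800 = 85460 mm.

85460 mm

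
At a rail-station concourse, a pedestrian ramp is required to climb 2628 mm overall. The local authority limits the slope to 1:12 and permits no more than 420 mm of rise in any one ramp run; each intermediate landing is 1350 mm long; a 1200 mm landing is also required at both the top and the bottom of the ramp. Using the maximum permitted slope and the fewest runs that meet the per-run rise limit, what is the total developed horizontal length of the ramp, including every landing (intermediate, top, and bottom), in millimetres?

2628 / 420 = 6.257 → round up to 7 ramp runs. That means 6 intermediate landings.
Ramp run (horizontal) at 1:12: 2628 × 12 = 31536 mm.
Intermediate landings: 6 × 1350 = 8100 mm.
Top and bottom landings: 2 × 1200 = 2400 mm.
Total = 31536 + 8100 + 2400 = 42036 mm.

42036 mm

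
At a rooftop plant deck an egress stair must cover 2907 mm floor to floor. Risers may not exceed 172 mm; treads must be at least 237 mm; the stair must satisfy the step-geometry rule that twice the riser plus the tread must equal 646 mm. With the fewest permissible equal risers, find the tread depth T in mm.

At most 172 each: 2907/172 = 16.90, giving 17 risers.
R = 2907 ÷ 17 = 171 mm.
Tread T = 646 − 2 × 171 = 304 mm (≥ 237 mm).

304 mm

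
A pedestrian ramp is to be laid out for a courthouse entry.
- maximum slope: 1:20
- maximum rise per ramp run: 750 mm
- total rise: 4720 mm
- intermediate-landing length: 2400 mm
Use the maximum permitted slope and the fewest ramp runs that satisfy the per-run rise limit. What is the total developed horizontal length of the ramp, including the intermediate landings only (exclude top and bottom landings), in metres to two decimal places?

108.80 m

⌈4720/750⌉ = 7 ramp runs. That means 6 intermediate landings.
Ramp run (horizontal) at 1:20: 4720 × 20 = 94400 mm.
Intermediate landings: 6 × 2400 = 14400 mm.
Total developed length = 94400 + 14400 = 108800 mm.
= 108.80 m.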